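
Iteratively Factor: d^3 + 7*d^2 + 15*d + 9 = (d + 3)*(d^2 + 4*d + 3) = (d + 1)*(d + 3)*(d + 3)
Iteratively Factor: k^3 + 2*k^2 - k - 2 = (k + 2)*(k^2 - 1) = (k + 1)*(k + 2)*(k - 1)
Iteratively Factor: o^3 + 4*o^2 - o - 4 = (o + 4)*(o^2 - 1) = (o - 1)*(o + 4)*(o + 1)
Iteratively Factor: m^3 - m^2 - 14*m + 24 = (m + 4)*(m^2 - 5*m + 6) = (m - 3)*(m + 4)*(m - 2)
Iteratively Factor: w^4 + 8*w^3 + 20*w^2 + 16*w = (w + 2)*(w^3 + 6*w^2 + 8*w) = (w + 2)*(w + 4)*(w^2 + 2*w) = w*(w + 2)*(w + 4)*(w + 2)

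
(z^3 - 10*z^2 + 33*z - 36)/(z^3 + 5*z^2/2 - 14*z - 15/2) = 2*(z^2 - 7*z + 12)/(2*z^2 + 11*z + 5)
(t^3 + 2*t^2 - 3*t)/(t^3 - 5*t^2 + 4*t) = (t + 3)/(t - 4)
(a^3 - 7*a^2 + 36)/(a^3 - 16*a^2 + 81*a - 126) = (a + 2)/(a - 7)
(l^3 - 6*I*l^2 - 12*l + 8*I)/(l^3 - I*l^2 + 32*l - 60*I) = (l^2 - 4*I*l - 4)/(l^2 + I*l + 30)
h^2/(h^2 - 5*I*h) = h/(h - 5*I)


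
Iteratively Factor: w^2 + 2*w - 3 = (w + 3)*(w - 1)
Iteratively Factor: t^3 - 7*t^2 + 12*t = (t)*(t^2 - 7*t + 12) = t*(t - 4)*(t - 3)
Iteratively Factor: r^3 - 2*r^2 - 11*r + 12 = (r + 3)*(r^2 - 5*r + 4) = (r - 4)*(r + 3)*(r - 1)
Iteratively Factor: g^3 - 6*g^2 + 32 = (g - 4)*(g^2 - 2*g - 8) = (g - 4)^2*(g + 2)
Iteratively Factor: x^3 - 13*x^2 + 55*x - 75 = (x - 5)*(x^2 - 8*x + 15) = (x - 5)*(x - 3)*(x - 5)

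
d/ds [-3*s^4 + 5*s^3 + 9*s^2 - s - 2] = -12*s^3 + 15*s^2 + 18*s - 1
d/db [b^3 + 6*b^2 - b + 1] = 3*b^2 + 12*b - 1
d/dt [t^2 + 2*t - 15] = 2*t + 2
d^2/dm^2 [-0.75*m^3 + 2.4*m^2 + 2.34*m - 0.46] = 4.8 - 4.5*m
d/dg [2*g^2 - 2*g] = 4*g - 2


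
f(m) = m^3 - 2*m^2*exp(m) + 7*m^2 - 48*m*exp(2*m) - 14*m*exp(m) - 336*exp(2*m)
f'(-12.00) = 264.00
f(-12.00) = -720.00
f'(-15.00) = 465.00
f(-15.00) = -1800.00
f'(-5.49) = 13.66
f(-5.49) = 45.58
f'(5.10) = -32567830.38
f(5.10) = -15645299.33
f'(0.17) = -1052.31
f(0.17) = -486.21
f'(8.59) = -44670725357.84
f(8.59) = -21641902336.28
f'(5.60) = -92016677.27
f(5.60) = -44267058.66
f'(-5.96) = 23.18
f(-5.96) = 36.97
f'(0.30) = -1386.36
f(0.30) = -643.73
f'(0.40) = -1713.87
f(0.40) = -798.16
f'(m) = -2*m^2*exp(m) + 3*m^2 - 96*m*exp(2*m) - 18*m*exp(m) + 14*m - 720*exp(2*m) - 14*exp(m)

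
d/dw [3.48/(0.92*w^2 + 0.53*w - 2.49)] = (-6.4032*w - 1.8444)/(0.92*w^2 + 0.53*w - 2.49)^2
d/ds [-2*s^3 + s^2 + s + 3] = -6*s^2 + 2*s + 1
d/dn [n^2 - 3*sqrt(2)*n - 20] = 2*n - 3*sqrt(2)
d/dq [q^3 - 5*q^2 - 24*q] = 3*q^2 - 10*q - 24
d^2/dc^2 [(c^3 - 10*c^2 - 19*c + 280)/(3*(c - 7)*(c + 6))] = 28/(3*(c^3 + 18*c^2 + 108*c + 216))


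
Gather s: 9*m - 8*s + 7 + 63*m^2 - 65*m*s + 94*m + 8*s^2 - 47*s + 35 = 63*m^2 + 103*m + 8*s^2 + s*(-65*m - 55) + 42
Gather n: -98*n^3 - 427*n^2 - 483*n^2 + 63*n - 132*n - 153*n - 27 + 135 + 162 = -98*n^3 - 910*n^2 - 222*n + 270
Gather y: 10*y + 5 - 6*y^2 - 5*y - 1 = -6*y^2 + 5*y + 4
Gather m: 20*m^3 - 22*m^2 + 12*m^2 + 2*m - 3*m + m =20*m^3 - 10*m^2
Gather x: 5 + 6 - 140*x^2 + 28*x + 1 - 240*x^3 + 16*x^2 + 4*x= -240*x^3 - 124*x^2 + 32*x + 12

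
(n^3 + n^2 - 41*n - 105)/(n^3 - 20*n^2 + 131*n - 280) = (n^2 + 8*n + 15)/(n^2 - 13*n + 40)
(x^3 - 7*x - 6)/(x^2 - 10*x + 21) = (x^2 + 3*x + 2)/(x - 7)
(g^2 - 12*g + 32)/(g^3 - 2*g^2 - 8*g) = (g - 8)/(g*(g + 2))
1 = 1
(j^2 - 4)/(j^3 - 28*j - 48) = (j - 2)/(j^2 - 2*j - 24)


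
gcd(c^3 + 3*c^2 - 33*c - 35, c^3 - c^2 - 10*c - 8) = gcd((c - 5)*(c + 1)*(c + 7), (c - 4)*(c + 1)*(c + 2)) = c + 1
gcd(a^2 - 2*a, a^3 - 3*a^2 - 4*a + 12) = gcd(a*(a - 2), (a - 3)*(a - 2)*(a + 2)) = a - 2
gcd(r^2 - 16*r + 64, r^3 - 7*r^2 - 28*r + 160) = r - 8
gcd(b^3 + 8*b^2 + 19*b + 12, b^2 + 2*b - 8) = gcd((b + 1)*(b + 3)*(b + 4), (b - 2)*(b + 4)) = b + 4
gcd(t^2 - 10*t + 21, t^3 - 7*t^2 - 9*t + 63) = t^2 - 10*t + 21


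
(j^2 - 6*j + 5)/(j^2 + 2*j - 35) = (j - 1)/(j + 7)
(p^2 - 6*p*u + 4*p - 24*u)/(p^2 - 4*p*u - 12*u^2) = (p + 4)/(p + 2*u)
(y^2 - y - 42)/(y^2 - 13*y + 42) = (y + 6)/(y - 6)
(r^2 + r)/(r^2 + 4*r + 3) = r/(r + 3)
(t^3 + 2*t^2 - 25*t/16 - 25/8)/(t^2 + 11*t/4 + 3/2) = (16*t^2 - 25)/(4*(4*t + 3))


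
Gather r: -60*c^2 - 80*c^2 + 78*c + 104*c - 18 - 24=-140*c^2 + 182*c - 42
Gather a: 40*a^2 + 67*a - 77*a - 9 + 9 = 40*a^2 - 10*a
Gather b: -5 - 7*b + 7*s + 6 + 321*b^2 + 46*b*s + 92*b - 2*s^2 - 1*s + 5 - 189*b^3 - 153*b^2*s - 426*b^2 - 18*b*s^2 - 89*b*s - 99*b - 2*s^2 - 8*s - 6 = -189*b^3 + b^2*(-153*s - 105) + b*(-18*s^2 - 43*s - 14) - 4*s^2 - 2*s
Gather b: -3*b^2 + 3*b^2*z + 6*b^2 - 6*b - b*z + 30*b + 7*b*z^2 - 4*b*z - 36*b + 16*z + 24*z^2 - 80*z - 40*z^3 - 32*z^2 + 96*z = b^2*(3*z + 3) + b*(7*z^2 - 5*z - 12) - 40*z^3 - 8*z^2 + 32*z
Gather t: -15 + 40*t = 40*t - 15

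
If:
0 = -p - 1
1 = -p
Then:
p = -1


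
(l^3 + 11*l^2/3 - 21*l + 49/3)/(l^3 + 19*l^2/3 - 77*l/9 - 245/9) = 3*(l - 1)/(3*l + 5)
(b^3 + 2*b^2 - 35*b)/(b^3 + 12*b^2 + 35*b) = (b - 5)/(b + 5)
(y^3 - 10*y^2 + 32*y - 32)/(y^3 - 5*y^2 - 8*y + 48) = (y - 2)/(y + 3)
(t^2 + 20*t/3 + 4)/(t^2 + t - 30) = (t + 2/3)/(t - 5)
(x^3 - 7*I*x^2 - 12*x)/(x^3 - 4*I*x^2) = (x - 3*I)/x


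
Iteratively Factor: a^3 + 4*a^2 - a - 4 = (a - 1)*(a^2 + 5*a + 4) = (a - 1)*(a + 4)*(a + 1)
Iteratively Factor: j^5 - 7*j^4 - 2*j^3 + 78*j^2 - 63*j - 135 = (j - 3)*(j^4 - 4*j^3 - 14*j^2 + 36*j + 45) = (j - 3)^2*(j^3 - j^2 - 17*j - 15) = (j - 5)*(j - 3)^2*(j^2 + 4*j + 3) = (j - 5)*(j - 3)^2*(j + 3)*(j + 1)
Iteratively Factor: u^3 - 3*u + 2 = (u - 1)*(u^2 + u - 2) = (u - 1)^2*(u + 2)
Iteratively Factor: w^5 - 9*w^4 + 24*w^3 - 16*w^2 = (w)*(w^4 - 9*w^3 + 24*w^2 - 16*w) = w*(w - 4)*(w^3 - 5*w^2 + 4*w) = w*(w - 4)*(w - 1)*(w^2 - 4*w) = w^2*(w - 4)*(w - 1)*(w - 4)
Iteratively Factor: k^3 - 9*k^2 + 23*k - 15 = (k - 1)*(k^2 - 8*k + 15) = (k - 5)*(k - 1)*(k - 3)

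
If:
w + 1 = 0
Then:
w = -1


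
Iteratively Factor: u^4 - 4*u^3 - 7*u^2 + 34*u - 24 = (u - 2)*(u^3 - 2*u^2 - 11*u + 12) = (u - 2)*(u + 3)*(u^2 - 5*u + 4) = (u - 2)*(u - 1)*(u + 3)*(u - 4)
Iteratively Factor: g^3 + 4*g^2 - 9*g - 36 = (g + 3)*(g^2 + g - 12) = (g + 3)*(g + 4)*(g - 3)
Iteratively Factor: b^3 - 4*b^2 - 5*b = (b)*(b^2 - 4*b - 5) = b*(b - 5)*(b + 1)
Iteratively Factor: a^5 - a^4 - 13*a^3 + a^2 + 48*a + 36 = (a - 3)*(a^4 + 2*a^3 - 7*a^2 - 20*a - 12) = (a - 3)^2*(a^3 + 5*a^2 + 8*a + 4) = (a - 3)^2*(a + 1)*(a^2 + 4*a + 4) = (a - 3)^2*(a + 1)*(a + 2)*(a + 2)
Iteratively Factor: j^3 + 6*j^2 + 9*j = (j)*(j^2 + 6*j + 9) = j*(j + 3)*(j + 3)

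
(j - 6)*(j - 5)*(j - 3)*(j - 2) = j^4 - 16*j^3 + 91*j^2 - 216*j + 180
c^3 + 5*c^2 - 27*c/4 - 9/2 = (c - 3/2)*(c + 1/2)*(c + 6)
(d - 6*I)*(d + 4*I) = d^2 - 2*I*d + 24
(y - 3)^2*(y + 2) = y^3 - 4*y^2 - 3*y + 18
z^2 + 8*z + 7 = (z + 1)*(z + 7)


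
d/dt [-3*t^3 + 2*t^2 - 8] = t*(4 - 9*t)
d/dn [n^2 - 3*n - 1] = 2*n - 3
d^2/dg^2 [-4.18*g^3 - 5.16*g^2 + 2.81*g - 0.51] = -25.08*g - 10.32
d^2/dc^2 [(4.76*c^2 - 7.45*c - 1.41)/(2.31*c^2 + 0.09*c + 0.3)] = (-81.487098*c^3 - 64.935486*c^2 + 29.218266*c + 3.190518)/(12.326391*c^6 + 1.440747*c^5 + 4.858623*c^4 + 0.374949*c^3 + 0.63099*c^2 + 0.0243*c + 0.027)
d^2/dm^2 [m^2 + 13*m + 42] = 2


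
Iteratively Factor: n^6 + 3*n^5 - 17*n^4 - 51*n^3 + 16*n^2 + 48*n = (n + 4)*(n^5 - n^4 - 13*n^3 + n^2 + 12*n) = (n - 1)*(n + 4)*(n^4 - 13*n^2 - 12*n) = (n - 4)*(n - 1)*(n + 4)*(n^3 + 4*n^2 + 3*n) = n*(n - 4)*(n - 1)*(n + 4)*(n^2 + 4*n + 3) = n*(n - 4)*(n - 1)*(n + 1)*(n + 4)*(n + 3)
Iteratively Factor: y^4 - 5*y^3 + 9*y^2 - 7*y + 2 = (y - 1)*(y^3 - 4*y^2 + 5*y - 2) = (y - 1)^2*(y^2 - 3*y + 2) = (y - 1)^3*(y - 2)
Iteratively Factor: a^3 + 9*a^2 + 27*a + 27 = (a + 3)*(a^2 + 6*a + 9) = (a + 3)^2*(a + 3)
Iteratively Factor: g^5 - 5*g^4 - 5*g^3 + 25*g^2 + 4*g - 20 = (g + 2)*(g^4 - 7*g^3 + 9*g^2 + 7*g - 10) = (g + 1)*(g + 2)*(g^3 - 8*g^2 + 17*g - 10) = (g - 2)*(g + 1)*(g + 2)*(g^2 - 6*g + 5) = (g - 2)*(g - 1)*(g + 1)*(g + 2)*(g - 5)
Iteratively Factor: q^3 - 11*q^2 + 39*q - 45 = (q - 5)*(q^2 - 6*q + 9) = (q - 5)*(q - 3)*(q - 3)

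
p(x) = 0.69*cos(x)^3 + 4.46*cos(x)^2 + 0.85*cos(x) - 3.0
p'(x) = -2.07*sin(x)*cos(x)^2 - 8.92*sin(x)*cos(x) - 0.85*sin(x)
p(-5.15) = -1.79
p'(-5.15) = -4.53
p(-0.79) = 0.05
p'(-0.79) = 5.79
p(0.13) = 2.90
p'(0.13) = -1.52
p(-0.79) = 0.05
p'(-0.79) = 5.79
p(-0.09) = 2.95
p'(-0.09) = 1.06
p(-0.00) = 3.00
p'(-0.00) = 0.00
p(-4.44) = -2.92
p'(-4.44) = 1.35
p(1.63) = -3.03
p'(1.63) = -0.33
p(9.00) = -0.59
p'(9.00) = 2.29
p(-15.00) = -1.37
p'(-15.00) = -3.08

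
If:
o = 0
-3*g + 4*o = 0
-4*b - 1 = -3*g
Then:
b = -1/4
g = 0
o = 0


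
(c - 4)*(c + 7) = c^2 + 3*c - 28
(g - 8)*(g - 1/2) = g^2 - 17*g/2 + 4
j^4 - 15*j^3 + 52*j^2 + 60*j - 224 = (j - 8)*(j - 7)*(j - 2)*(j + 2)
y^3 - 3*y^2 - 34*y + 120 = (y - 5)*(y - 4)*(y + 6)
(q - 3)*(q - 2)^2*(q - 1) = q^4 - 8*q^3 + 23*q^2 - 28*q + 12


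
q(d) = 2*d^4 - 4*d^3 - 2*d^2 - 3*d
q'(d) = 8*d^3 - 12*d^2 - 4*d - 3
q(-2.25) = 93.45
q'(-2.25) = -145.88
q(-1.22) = 12.38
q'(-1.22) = -30.51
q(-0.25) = 0.70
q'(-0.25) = -2.88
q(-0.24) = 0.67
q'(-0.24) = -2.84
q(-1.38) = 18.10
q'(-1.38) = -41.36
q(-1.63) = 31.02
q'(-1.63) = -63.01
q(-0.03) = 0.09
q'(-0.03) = -2.89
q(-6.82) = 5523.10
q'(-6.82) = -3071.59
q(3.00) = 27.00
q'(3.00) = 93.00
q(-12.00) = 48132.00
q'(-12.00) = -15507.00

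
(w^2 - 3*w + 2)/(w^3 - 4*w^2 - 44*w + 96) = (w - 1)/(w^2 - 2*w - 48)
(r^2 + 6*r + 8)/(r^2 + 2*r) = (r + 4)/r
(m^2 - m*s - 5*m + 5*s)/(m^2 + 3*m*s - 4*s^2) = (m - 5)/(m + 4*s)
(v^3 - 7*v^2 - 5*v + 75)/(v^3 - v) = (v^3 - 7*v^2 - 5*v + 75)/(v^3 - v)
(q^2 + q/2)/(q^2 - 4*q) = (q + 1/2)/(q - 4)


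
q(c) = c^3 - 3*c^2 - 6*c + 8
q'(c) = 3*c^2 - 6*c - 6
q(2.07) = -8.40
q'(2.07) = -5.57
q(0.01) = 7.94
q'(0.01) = -6.06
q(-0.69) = 10.38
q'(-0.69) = -0.43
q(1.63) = -5.42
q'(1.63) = -7.81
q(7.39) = 203.41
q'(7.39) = 113.50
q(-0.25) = 9.30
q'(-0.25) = -4.31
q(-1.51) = 6.78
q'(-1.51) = 9.90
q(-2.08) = -1.50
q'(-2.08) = 19.46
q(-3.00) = -28.00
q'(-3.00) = 39.00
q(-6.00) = -280.00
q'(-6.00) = 138.00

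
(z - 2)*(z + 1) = z^2 - z - 2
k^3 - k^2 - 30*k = k*(k - 6)*(k + 5)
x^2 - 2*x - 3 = (x - 3)*(x + 1)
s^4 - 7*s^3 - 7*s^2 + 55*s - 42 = (s - 7)*(s - 2)*(s - 1)*(s + 3)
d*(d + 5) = d^2 + 5*d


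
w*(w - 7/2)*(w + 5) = w^3 + 3*w^2/2 - 35*w/2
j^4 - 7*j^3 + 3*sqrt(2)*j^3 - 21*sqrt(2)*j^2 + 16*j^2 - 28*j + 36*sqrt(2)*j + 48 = (j - 4)*(j - 3)*(j + sqrt(2))*(j + 2*sqrt(2))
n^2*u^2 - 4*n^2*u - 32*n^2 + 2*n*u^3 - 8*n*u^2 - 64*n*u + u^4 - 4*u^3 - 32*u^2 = (n + u)^2*(u - 8)*(u + 4)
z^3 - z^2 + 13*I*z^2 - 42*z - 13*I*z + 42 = (z - 1)*(z + 6*I)*(z + 7*I)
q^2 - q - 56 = (q - 8)*(q + 7)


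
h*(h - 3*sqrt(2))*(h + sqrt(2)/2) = h^3 - 5*sqrt(2)*h^2/2 - 3*h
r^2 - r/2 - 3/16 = (r - 3/4)*(r + 1/4)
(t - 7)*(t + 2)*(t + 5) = t^3 - 39*t - 70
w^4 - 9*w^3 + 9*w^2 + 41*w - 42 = (w - 7)*(w - 3)*(w - 1)*(w + 2)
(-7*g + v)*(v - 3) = -7*g*v + 21*g + v^2 - 3*v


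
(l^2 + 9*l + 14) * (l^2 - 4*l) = l^4 + 5*l^3 - 22*l^2 - 56*l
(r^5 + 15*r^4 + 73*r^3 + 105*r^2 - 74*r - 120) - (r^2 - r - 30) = r^5 + 15*r^4 + 73*r^3 + 104*r^2 - 73*r - 90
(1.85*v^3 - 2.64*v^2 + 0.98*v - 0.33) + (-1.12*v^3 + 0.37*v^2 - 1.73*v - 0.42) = 0.73*v^3 - 2.27*v^2 - 0.75*v - 0.75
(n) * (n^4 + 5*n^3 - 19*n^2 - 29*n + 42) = n^5 + 5*n^4 - 19*n^3 - 29*n^2 + 42*n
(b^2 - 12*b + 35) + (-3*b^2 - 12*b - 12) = -2*b^2 - 24*b + 23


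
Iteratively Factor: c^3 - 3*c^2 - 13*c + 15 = (c - 5)*(c^2 + 2*c - 3) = (c - 5)*(c - 1)*(c + 3)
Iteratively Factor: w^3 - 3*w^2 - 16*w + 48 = (w - 3)*(w^2 - 16) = (w - 4)*(w - 3)*(w + 4)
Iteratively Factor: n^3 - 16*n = (n - 4)*(n^2 + 4*n) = n*(n - 4)*(n + 4)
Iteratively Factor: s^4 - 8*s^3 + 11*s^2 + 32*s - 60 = (s + 2)*(s^3 - 10*s^2 + 31*s - 30) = (s - 2)*(s + 2)*(s^2 - 8*s + 15) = (s - 3)*(s - 2)*(s + 2)*(s - 5)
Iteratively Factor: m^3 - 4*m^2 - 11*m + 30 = (m - 5)*(m^2 + m - 6) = (m - 5)*(m + 3)*(m - 2)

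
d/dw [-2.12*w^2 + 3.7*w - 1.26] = 3.7 - 4.24*w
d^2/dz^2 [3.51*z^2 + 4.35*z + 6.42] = 7.02000000000000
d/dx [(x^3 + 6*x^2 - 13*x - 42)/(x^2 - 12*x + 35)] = (x^4 - 24*x^3 + 46*x^2 + 504*x - 959)/(x^4 - 24*x^3 + 214*x^2 - 840*x + 1225)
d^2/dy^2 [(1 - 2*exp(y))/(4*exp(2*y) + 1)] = (-32*exp(4*y) + 64*exp(3*y) + 48*exp(2*y) - 16*exp(y) - 2)*exp(y)/(64*exp(6*y) + 48*exp(4*y) + 12*exp(2*y) + 1)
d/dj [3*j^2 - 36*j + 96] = 6*j - 36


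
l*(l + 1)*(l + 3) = l^3 + 4*l^2 + 3*l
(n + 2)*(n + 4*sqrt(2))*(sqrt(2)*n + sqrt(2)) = sqrt(2)*n^3 + 3*sqrt(2)*n^2 + 8*n^2 + 2*sqrt(2)*n + 24*n + 16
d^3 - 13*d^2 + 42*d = d*(d - 7)*(d - 6)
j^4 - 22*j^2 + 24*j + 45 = (j - 3)^2*(j + 1)*(j + 5)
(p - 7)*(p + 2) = p^2 - 5*p - 14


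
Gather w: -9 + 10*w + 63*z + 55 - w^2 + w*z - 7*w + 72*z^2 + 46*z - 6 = -w^2 + w*(z + 3) + 72*z^2 + 109*z + 40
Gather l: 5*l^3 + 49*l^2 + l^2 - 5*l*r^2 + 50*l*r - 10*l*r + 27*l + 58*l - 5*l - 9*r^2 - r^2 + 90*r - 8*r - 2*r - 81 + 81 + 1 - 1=5*l^3 + 50*l^2 + l*(-5*r^2 + 40*r + 80) - 10*r^2 + 80*r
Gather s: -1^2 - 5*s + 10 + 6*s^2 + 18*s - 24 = 6*s^2 + 13*s - 15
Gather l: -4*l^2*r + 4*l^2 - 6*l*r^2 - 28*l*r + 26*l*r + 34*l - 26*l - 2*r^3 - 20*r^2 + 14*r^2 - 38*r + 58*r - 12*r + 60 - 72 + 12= l^2*(4 - 4*r) + l*(-6*r^2 - 2*r + 8) - 2*r^3 - 6*r^2 + 8*r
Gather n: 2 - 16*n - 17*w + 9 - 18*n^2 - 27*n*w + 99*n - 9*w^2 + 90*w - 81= -18*n^2 + n*(83 - 27*w) - 9*w^2 + 73*w - 70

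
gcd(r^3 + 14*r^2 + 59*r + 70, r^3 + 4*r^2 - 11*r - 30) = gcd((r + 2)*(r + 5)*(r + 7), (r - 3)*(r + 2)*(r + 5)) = r^2 + 7*r + 10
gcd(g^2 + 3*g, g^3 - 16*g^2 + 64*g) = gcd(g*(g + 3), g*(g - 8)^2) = g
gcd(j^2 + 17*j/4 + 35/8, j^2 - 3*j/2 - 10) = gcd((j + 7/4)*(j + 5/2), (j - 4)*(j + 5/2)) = j + 5/2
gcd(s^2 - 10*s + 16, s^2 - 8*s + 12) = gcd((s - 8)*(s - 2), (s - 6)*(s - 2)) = s - 2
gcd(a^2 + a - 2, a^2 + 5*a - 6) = a - 1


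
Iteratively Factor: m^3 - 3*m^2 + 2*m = (m - 1)*(m^2 - 2*m) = (m - 2)*(m - 1)*(m)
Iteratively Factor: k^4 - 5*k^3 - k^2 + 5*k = (k - 1)*(k^3 - 4*k^2 - 5*k) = k*(k - 1)*(k^2 - 4*k - 5) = k*(k - 5)*(k - 1)*(k + 1)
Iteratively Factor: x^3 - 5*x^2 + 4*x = (x)*(x^2 - 5*x + 4) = x*(x - 1)*(x - 4)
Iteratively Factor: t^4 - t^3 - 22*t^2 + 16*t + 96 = (t + 2)*(t^3 - 3*t^2 - 16*t + 48) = (t + 2)*(t + 4)*(t^2 - 7*t + 12) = (t - 3)*(t + 2)*(t + 4)*(t - 4)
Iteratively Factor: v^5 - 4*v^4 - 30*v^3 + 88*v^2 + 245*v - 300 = (v - 5)*(v^4 + v^3 - 25*v^2 - 37*v + 60) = (v - 5)*(v + 3)*(v^3 - 2*v^2 - 19*v + 20) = (v - 5)*(v - 1)*(v + 3)*(v^2 - v - 20) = (v - 5)^2*(v - 1)*(v + 3)*(v + 4)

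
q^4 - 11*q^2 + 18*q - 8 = (q - 2)*(q - 1)^2*(q + 4)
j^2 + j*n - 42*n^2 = (j - 6*n)*(j + 7*n)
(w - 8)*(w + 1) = w^2 - 7*w - 8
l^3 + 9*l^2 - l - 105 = (l - 3)*(l + 5)*(l + 7)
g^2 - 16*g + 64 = (g - 8)^2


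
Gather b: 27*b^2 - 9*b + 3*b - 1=27*b^2 - 6*b - 1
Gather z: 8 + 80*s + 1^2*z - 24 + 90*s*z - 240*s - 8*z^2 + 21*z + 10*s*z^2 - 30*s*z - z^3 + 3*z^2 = -160*s - z^3 + z^2*(10*s - 5) + z*(60*s + 22) - 16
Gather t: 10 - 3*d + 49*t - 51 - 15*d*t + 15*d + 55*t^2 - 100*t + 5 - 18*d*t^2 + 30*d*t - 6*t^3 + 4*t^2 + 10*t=12*d - 6*t^3 + t^2*(59 - 18*d) + t*(15*d - 41) - 36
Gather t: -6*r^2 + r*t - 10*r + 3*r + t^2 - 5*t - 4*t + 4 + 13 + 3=-6*r^2 - 7*r + t^2 + t*(r - 9) + 20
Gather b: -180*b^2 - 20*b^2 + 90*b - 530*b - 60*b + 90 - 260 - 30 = -200*b^2 - 500*b - 200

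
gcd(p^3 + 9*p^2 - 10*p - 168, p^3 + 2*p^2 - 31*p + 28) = p^2 + 3*p - 28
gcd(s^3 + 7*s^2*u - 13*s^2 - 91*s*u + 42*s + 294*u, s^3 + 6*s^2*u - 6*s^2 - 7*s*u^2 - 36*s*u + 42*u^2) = s^2 + 7*s*u - 6*s - 42*u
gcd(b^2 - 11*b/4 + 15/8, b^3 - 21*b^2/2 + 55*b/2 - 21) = b - 3/2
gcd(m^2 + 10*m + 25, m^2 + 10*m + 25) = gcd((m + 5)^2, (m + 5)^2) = m^2 + 10*m + 25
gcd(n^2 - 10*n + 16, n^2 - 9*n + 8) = n - 8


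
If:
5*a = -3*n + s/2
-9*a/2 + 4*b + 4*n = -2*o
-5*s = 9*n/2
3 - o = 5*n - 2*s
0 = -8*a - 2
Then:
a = -1/4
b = -671/736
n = 25/69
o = 37/69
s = -15/46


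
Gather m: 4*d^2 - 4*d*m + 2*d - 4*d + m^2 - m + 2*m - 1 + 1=4*d^2 - 2*d + m^2 + m*(1 - 4*d)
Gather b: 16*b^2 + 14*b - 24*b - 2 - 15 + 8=16*b^2 - 10*b - 9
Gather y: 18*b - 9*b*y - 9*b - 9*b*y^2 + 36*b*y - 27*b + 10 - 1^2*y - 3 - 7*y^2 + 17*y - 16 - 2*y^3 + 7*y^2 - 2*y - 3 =-9*b*y^2 - 18*b - 2*y^3 + y*(27*b + 14) - 12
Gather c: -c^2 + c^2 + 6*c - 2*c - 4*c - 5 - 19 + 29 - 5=0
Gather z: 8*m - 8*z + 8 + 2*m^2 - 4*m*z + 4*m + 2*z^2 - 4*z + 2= 2*m^2 + 12*m + 2*z^2 + z*(-4*m - 12) + 10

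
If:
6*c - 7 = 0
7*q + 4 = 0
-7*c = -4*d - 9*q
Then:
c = 7/6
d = 559/168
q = -4/7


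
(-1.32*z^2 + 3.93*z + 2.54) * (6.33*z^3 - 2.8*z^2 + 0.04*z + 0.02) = -8.3556*z^5 + 28.5729*z^4 + 5.0214*z^3 - 6.9812*z^2 + 0.1802*z + 0.0508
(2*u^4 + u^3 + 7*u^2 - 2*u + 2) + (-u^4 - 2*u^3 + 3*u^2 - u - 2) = u^4 - u^3 + 10*u^2 - 3*u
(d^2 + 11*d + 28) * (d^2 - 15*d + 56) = d^4 - 4*d^3 - 81*d^2 + 196*d + 1568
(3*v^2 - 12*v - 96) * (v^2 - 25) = 3*v^4 - 12*v^3 - 171*v^2 + 300*v + 2400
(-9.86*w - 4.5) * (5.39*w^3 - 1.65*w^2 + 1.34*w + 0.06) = -53.1454*w^4 - 7.986*w^3 - 5.7874*w^2 - 6.6216*w - 0.27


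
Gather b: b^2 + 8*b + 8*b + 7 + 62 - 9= b^2 + 16*b + 60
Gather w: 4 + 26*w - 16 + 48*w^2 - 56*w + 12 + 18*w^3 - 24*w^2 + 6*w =18*w^3 + 24*w^2 - 24*w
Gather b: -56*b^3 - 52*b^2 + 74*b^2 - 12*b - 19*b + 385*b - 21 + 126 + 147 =-56*b^3 + 22*b^2 + 354*b + 252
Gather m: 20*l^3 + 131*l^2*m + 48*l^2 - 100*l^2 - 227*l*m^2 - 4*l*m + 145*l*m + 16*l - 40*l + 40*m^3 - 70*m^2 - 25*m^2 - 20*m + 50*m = 20*l^3 - 52*l^2 - 24*l + 40*m^3 + m^2*(-227*l - 95) + m*(131*l^2 + 141*l + 30)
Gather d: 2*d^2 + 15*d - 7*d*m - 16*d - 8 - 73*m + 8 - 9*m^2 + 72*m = 2*d^2 + d*(-7*m - 1) - 9*m^2 - m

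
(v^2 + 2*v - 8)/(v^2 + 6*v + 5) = (v^2 + 2*v - 8)/(v^2 + 6*v + 5)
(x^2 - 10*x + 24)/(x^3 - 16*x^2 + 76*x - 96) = (x - 4)/(x^2 - 10*x + 16)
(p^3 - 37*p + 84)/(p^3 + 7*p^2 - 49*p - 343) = (p^2 - 7*p + 12)/(p^2 - 49)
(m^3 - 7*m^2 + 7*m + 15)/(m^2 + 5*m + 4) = (m^2 - 8*m + 15)/(m + 4)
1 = 1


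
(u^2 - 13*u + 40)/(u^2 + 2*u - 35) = (u - 8)/(u + 7)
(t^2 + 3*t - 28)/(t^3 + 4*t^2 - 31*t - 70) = (t - 4)/(t^2 - 3*t - 10)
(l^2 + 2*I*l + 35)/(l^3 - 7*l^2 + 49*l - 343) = (l - 5*I)/(l^2 - 7*l*(1 + I) + 49*I)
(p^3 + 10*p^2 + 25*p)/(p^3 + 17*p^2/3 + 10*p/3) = 3*(p + 5)/(3*p + 2)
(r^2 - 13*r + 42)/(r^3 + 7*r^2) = (r^2 - 13*r + 42)/(r^2*(r + 7))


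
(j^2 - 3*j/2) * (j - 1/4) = j^3 - 7*j^2/4 + 3*j/8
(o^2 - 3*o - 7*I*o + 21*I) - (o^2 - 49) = -3*o - 7*I*o + 49 + 21*I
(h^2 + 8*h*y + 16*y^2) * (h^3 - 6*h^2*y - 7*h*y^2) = h^5 + 2*h^4*y - 39*h^3*y^2 - 152*h^2*y^3 - 112*h*y^4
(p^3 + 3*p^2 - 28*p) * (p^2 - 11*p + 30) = p^5 - 8*p^4 - 31*p^3 + 398*p^2 - 840*p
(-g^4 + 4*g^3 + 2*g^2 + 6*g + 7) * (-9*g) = 9*g^5 - 36*g^4 - 18*g^3 - 54*g^2 - 63*g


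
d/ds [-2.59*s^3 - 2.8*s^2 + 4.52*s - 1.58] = -7.77*s^2 - 5.6*s + 4.52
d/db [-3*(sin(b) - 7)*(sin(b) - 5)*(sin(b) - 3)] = 3*(-3*sin(b)^2 + 30*sin(b) - 71)*cos(b)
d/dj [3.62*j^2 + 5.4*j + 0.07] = 7.24*j + 5.4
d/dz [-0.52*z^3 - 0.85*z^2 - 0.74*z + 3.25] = -1.56*z^2 - 1.7*z - 0.74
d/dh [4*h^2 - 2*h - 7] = 8*h - 2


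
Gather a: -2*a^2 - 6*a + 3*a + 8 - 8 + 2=-2*a^2 - 3*a + 2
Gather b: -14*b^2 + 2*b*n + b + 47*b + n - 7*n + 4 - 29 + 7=-14*b^2 + b*(2*n + 48) - 6*n - 18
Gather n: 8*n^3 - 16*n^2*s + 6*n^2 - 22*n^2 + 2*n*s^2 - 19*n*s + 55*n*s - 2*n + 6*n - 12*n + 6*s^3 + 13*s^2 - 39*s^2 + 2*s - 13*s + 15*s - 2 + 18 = 8*n^3 + n^2*(-16*s - 16) + n*(2*s^2 + 36*s - 8) + 6*s^3 - 26*s^2 + 4*s + 16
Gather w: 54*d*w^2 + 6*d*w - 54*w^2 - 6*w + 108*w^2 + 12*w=w^2*(54*d + 54) + w*(6*d + 6)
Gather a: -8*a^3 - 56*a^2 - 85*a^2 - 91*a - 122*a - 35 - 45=-8*a^3 - 141*a^2 - 213*a - 80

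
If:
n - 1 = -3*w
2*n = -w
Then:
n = -1/5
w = 2/5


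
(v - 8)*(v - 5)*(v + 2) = v^3 - 11*v^2 + 14*v + 80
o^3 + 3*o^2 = o^2*(o + 3)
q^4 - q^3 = q^3*(q - 1)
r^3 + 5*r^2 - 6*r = r*(r - 1)*(r + 6)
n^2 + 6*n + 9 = (n + 3)^2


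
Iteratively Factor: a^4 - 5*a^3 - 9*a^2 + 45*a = (a - 3)*(a^3 - 2*a^2 - 15*a) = a*(a - 3)*(a^2 - 2*a - 15) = a*(a - 5)*(a - 3)*(a + 3)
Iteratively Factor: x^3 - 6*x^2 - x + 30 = (x - 3)*(x^2 - 3*x - 10) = (x - 5)*(x - 3)*(x + 2)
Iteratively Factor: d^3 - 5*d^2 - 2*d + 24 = (d - 4)*(d^2 - d - 6) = (d - 4)*(d - 3)*(d + 2)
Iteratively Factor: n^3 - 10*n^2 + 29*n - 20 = (n - 1)*(n^2 - 9*n + 20) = (n - 4)*(n - 1)*(n - 5)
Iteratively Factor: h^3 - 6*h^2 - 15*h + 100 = (h + 4)*(h^2 - 10*h + 25) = (h - 5)*(h + 4)*(h - 5)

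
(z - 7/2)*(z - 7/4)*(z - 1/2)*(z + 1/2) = z^4 - 21*z^3/4 + 47*z^2/8 + 21*z/16 - 49/32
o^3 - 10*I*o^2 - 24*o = o*(o - 6*I)*(o - 4*I)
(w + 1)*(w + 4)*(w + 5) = w^3 + 10*w^2 + 29*w + 20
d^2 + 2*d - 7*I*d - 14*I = (d + 2)*(d - 7*I)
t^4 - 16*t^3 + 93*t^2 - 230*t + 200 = (t - 5)^2*(t - 4)*(t - 2)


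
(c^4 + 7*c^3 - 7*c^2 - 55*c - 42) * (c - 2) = c^5 + 5*c^4 - 21*c^3 - 41*c^2 + 68*c + 84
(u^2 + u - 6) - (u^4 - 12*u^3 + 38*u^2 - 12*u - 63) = -u^4 + 12*u^3 - 37*u^2 + 13*u + 57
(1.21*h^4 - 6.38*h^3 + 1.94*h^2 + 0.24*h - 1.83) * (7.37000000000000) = 8.9177*h^4 - 47.0206*h^3 + 14.2978*h^2 + 1.7688*h - 13.4871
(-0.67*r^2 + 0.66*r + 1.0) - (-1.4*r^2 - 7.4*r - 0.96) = 0.73*r^2 + 8.06*r + 1.96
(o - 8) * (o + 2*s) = o^2 + 2*o*s - 8*o - 16*s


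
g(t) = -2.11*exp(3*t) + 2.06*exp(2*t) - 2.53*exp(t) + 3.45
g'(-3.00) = -0.12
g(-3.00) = 3.33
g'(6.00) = -414958075.57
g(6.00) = -138208277.23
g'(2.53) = -11905.21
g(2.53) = -3877.92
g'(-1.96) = -0.29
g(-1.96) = 3.13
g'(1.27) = -242.57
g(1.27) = -74.71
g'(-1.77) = -0.34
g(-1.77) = 3.07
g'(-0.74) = -0.96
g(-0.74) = 2.48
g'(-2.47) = -0.19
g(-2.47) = 3.25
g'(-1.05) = -0.65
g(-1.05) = 2.73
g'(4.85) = -13127457.45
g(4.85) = -4364826.40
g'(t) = -6.33*exp(3*t) + 4.12*exp(2*t) - 2.53*exp(t)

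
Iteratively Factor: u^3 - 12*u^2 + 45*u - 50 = (u - 2)*(u^2 - 10*u + 25) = (u - 5)*(u - 2)*(u - 5)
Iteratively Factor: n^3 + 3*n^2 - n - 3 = (n + 3)*(n^2 - 1) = (n - 1)*(n + 3)*(n + 1)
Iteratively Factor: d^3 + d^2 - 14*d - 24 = (d + 3)*(d^2 - 2*d - 8) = (d + 2)*(d + 3)*(d - 4)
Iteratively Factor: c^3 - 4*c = (c - 2)*(c^2 + 2*c) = c*(c - 2)*(c + 2)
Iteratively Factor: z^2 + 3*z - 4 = (z - 1)*(z + 4)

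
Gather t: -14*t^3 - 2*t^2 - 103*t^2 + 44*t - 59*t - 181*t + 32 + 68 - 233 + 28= -14*t^3 - 105*t^2 - 196*t - 105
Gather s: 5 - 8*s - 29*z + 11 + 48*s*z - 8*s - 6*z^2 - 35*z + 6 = s*(48*z - 16) - 6*z^2 - 64*z + 22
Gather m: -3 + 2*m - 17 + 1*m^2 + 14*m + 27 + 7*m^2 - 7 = 8*m^2 + 16*m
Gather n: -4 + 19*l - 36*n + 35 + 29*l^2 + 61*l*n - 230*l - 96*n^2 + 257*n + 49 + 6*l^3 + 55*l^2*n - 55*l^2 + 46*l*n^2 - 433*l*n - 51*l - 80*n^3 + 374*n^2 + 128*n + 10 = 6*l^3 - 26*l^2 - 262*l - 80*n^3 + n^2*(46*l + 278) + n*(55*l^2 - 372*l + 349) + 90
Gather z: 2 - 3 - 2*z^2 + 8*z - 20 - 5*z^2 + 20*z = -7*z^2 + 28*z - 21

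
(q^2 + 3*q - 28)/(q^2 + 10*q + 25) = (q^2 + 3*q - 28)/(q^2 + 10*q + 25)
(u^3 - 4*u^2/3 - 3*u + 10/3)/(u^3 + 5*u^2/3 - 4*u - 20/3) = (u - 1)/(u + 2)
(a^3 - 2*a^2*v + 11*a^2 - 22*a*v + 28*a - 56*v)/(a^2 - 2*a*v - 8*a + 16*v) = (a^2 + 11*a + 28)/(a - 8)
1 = 1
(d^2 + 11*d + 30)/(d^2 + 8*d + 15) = (d + 6)/(d + 3)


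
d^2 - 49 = (d - 7)*(d + 7)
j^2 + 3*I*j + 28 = (j - 4*I)*(j + 7*I)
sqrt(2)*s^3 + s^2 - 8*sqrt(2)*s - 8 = (s - 2*sqrt(2))*(s + 2*sqrt(2))*(sqrt(2)*s + 1)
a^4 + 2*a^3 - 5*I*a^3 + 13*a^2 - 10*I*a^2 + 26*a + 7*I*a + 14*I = (a + 2)*(a - 7*I)*(a + I)^2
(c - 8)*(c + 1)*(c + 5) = c^3 - 2*c^2 - 43*c - 40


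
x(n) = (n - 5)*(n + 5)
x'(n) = 2*n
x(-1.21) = -23.54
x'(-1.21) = -2.42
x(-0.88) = -24.23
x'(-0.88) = -1.76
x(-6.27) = 14.31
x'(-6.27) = -12.54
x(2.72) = -17.60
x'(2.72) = 5.44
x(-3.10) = -15.39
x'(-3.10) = -6.20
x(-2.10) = -20.59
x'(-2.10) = -4.20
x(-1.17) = -23.63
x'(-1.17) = -2.34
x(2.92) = -16.47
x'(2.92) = 5.84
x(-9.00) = 56.00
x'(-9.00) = -18.00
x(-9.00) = 56.00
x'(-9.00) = -18.00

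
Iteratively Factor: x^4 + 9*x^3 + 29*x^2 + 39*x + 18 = (x + 3)*(x^3 + 6*x^2 + 11*x + 6) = (x + 1)*(x + 3)*(x^2 + 5*x + 6) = (x + 1)*(x + 2)*(x + 3)*(x + 3)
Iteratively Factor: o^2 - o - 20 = (o - 5)*(o + 4)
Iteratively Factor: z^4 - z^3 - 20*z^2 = (z - 5)*(z^3 + 4*z^2) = (z - 5)*(z + 4)*(z^2) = z*(z - 5)*(z + 4)*(z)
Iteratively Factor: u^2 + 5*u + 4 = (u + 1)*(u + 4)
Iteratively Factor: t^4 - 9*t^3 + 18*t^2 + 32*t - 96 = (t + 2)*(t^3 - 11*t^2 + 40*t - 48) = (t - 4)*(t + 2)*(t^2 - 7*t + 12) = (t - 4)*(t - 3)*(t + 2)*(t - 4)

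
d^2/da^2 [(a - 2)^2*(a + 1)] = 6*a - 6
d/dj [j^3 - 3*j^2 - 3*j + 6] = 3*j^2 - 6*j - 3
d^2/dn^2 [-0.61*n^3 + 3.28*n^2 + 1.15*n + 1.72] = 6.56 - 3.66*n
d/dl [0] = 0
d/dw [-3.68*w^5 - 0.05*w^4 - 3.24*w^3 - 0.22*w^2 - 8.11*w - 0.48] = -18.4*w^4 - 0.2*w^3 - 9.72*w^2 - 0.44*w - 8.11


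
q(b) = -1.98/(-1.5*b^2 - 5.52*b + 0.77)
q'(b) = -1.98*(3.0*b + 5.52)/(-1.5*b^2 - 5.52*b + 0.77)^2 = (-5.94*b - 10.9296)/(1.5*b^2 + 5.52*b - 0.77)^2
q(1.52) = 0.18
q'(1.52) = -0.16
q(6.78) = 0.02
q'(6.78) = -0.00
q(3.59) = 0.05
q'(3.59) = -0.02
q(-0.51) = -0.62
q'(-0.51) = -0.77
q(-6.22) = 0.09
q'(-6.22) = 0.05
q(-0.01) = -2.40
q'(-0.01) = -15.97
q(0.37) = 1.34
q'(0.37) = -6.01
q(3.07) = 0.07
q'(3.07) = -0.03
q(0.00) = -2.57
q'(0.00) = -18.43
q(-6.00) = 0.10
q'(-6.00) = 0.06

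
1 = 1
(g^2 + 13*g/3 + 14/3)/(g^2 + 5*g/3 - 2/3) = (3*g + 7)/(3*g - 1)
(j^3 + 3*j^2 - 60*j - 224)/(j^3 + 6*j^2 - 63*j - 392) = (j + 4)/(j + 7)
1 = 1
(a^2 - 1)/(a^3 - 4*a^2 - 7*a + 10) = (a + 1)/(a^2 - 3*a - 10)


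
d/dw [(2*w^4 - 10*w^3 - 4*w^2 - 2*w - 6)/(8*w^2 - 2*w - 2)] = (8*w^5 - 23*w^4 + 6*w^3 + 21*w^2 + 28*w - 2)/(16*w^4 - 8*w^3 - 7*w^2 + 2*w + 1)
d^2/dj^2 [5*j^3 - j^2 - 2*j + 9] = 30*j - 2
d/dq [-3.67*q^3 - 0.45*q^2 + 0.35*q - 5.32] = -11.01*q^2 - 0.9*q + 0.35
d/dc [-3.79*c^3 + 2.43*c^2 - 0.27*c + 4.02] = -11.37*c^2 + 4.86*c - 0.27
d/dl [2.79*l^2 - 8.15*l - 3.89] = 5.58*l - 8.15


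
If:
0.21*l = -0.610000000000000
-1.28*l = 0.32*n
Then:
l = -2.90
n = 11.62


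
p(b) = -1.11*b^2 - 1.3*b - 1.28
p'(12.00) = -27.94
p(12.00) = -176.72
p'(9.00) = -21.28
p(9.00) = -102.89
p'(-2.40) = 4.03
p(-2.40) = -4.55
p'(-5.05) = 9.91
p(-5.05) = -23.02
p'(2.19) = -6.16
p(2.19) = -9.45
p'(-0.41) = -0.39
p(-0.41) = -0.93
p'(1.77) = -5.23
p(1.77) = -7.06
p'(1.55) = -4.74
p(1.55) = -5.96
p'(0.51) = -2.43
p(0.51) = -2.23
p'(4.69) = -11.71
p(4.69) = -31.79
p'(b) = -2.22*b - 1.3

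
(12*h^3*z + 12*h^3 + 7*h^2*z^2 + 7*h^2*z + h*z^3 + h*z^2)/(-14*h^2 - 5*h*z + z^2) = h*(12*h^2*z + 12*h^2 + 7*h*z^2 + 7*h*z + z^3 + z^2)/(-14*h^2 - 5*h*z + z^2)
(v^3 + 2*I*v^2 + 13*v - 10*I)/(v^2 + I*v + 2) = (v^2 + 3*I*v + 10)/(v + 2*I)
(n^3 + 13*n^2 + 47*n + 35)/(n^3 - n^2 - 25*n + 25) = (n^2 + 8*n + 7)/(n^2 - 6*n + 5)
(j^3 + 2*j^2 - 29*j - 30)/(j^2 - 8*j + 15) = (j^2 + 7*j + 6)/(j - 3)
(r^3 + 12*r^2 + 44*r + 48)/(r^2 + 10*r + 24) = r + 2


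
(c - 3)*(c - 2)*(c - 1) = c^3 - 6*c^2 + 11*c - 6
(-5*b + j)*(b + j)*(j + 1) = -5*b^2*j - 5*b^2 - 4*b*j^2 - 4*b*j + j^3 + j^2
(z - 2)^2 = z^2 - 4*z + 4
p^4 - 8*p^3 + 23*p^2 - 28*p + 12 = (p - 3)*(p - 2)^2*(p - 1)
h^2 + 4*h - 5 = (h - 1)*(h + 5)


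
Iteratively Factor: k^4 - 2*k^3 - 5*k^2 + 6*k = (k + 2)*(k^3 - 4*k^2 + 3*k) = (k - 1)*(k + 2)*(k^2 - 3*k) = k*(k - 1)*(k + 2)*(k - 3)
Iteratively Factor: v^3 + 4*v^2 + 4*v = (v + 2)*(v^2 + 2*v) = (v + 2)^2*(v)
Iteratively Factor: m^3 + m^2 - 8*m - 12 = (m + 2)*(m^2 - m - 6) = (m + 2)^2*(m - 3)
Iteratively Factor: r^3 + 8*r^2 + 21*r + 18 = (r + 3)*(r^2 + 5*r + 6) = (r + 2)*(r + 3)*(r + 3)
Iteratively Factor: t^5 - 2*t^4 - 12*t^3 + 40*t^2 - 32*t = (t)*(t^4 - 2*t^3 - 12*t^2 + 40*t - 32) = t*(t + 4)*(t^3 - 6*t^2 + 12*t - 8) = t*(t - 2)*(t + 4)*(t^2 - 4*t + 4) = t*(t - 2)^2*(t + 4)*(t - 2)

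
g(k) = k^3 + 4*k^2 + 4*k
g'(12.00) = 532.00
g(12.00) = 2352.00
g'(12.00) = 532.00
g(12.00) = 2352.00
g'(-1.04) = -1.08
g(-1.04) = -0.96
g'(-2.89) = 5.94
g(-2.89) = -2.29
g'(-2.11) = 0.48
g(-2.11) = -0.03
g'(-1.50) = -1.25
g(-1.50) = -0.38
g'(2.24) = 36.97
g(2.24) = 40.27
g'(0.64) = 10.35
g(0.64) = 4.46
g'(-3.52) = 13.01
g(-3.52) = -8.13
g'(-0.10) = 3.23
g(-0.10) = -0.36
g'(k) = 3*k^2 + 8*k + 4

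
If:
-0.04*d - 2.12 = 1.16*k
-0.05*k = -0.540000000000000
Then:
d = -366.20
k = 10.80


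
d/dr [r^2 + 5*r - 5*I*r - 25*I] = 2*r + 5 - 5*I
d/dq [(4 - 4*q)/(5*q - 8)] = 12/(5*q - 8)^2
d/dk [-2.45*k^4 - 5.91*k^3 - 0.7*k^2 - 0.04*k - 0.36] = -9.8*k^3 - 17.73*k^2 - 1.4*k - 0.04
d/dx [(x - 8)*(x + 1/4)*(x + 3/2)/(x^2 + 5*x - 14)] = (8*x^4 + 80*x^3 - 477*x^2 + 1448*x + 1646)/(8*(x^4 + 10*x^3 - 3*x^2 - 140*x + 196))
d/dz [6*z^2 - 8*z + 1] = 12*z - 8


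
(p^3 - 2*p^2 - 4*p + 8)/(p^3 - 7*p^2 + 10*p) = (p^2 - 4)/(p*(p - 5))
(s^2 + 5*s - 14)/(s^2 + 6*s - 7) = (s - 2)/(s - 1)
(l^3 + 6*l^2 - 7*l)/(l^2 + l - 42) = l*(l - 1)/(l - 6)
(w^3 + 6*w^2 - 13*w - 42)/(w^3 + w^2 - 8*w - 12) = (w + 7)/(w + 2)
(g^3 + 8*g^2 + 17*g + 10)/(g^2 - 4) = (g^2 + 6*g + 5)/(g - 2)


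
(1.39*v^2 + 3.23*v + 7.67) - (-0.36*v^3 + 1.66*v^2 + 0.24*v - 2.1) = 0.36*v^3 - 0.27*v^2 + 2.99*v + 9.77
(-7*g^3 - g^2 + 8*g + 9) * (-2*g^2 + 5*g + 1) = 14*g^5 - 33*g^4 - 28*g^3 + 21*g^2 + 53*g + 9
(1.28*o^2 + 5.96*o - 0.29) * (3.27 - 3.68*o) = -4.7104*o^3 - 17.7472*o^2 + 20.5564*o - 0.9483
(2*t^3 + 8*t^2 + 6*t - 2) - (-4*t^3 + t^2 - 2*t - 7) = 6*t^3 + 7*t^2 + 8*t + 5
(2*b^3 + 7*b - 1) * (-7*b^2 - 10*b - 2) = -14*b^5 - 20*b^4 - 53*b^3 - 63*b^2 - 4*b + 2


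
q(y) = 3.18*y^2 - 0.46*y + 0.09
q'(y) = 6.36*y - 0.46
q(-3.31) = 36.45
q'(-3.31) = -21.51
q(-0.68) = 1.87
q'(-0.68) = -4.78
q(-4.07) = 54.64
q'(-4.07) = -26.35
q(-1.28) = 5.89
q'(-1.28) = -8.60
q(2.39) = 17.16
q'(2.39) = 14.74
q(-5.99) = 116.94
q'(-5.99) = -38.56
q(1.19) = 4.05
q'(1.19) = 7.11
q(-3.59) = 42.73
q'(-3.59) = -23.29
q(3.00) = 27.33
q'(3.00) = 18.62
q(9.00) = 253.53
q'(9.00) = 56.78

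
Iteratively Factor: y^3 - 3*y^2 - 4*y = (y)*(y^2 - 3*y - 4) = y*(y + 1)*(y - 4)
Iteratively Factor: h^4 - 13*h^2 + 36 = (h - 2)*(h^3 + 2*h^2 - 9*h - 18) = (h - 3)*(h - 2)*(h^2 + 5*h + 6) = (h - 3)*(h - 2)*(h + 3)*(h + 2)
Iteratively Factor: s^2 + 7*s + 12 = (s + 3)*(s + 4)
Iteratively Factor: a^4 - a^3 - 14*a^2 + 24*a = (a - 3)*(a^3 + 2*a^2 - 8*a) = (a - 3)*(a + 4)*(a^2 - 2*a) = a*(a - 3)*(a + 4)*(a - 2)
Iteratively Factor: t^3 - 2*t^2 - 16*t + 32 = (t + 4)*(t^2 - 6*t + 8) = (t - 2)*(t + 4)*(t - 4)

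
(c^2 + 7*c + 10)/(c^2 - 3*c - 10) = (c + 5)/(c - 5)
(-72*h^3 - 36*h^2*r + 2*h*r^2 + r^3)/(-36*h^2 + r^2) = 2*h + r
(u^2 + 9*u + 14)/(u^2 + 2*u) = (u + 7)/u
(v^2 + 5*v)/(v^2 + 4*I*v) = (v + 5)/(v + 4*I)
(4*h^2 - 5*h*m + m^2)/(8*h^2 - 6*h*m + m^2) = (h - m)/(2*h - m)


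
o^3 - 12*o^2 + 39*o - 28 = (o - 7)*(o - 4)*(o - 1)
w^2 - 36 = (w - 6)*(w + 6)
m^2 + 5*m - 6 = (m - 1)*(m + 6)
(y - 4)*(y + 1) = y^2 - 3*y - 4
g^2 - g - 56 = (g - 8)*(g + 7)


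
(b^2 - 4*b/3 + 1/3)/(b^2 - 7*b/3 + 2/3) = (b - 1)/(b - 2)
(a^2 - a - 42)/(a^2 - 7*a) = (a + 6)/a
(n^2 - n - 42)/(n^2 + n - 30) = (n - 7)/(n - 5)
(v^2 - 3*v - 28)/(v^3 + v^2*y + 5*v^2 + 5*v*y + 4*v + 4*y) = (v - 7)/(v^2 + v*y + v + y)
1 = 1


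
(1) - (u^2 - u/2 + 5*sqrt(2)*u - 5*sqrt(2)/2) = -u^2 - 5*sqrt(2)*u + u/2 + 1 + 5*sqrt(2)/2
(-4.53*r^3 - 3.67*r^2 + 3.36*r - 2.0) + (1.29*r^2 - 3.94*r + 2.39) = -4.53*r^3 - 2.38*r^2 - 0.58*r + 0.39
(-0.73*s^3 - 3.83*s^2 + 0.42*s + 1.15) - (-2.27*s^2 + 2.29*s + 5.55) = -0.73*s^3 - 1.56*s^2 - 1.87*s - 4.4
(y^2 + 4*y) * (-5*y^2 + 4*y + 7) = -5*y^4 - 16*y^3 + 23*y^2 + 28*y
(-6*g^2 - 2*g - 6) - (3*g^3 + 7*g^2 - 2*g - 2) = -3*g^3 - 13*g^2 - 4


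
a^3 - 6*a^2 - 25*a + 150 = (a - 6)*(a - 5)*(a + 5)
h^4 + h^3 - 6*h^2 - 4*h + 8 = (h - 2)*(h - 1)*(h + 2)^2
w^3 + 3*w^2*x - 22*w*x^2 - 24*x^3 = (w - 4*x)*(w + x)*(w + 6*x)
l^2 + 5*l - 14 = (l - 2)*(l + 7)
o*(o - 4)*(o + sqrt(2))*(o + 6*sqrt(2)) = o^4 - 4*o^3 + 7*sqrt(2)*o^3 - 28*sqrt(2)*o^2 + 12*o^2 - 48*o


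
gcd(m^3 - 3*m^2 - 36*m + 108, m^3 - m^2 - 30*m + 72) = m^2 + 3*m - 18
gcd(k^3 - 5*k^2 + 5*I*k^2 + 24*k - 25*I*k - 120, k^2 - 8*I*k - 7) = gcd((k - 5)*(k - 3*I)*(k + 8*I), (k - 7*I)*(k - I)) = 1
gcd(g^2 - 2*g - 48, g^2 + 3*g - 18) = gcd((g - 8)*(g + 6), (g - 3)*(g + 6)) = g + 6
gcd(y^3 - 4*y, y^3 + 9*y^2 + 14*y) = y^2 + 2*y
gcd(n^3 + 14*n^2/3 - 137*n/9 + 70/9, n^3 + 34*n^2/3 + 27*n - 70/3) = n^2 + 19*n/3 - 14/3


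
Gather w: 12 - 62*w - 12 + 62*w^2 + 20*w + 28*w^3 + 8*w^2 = 28*w^3 + 70*w^2 - 42*w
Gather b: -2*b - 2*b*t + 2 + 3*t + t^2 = b*(-2*t - 2) + t^2 + 3*t + 2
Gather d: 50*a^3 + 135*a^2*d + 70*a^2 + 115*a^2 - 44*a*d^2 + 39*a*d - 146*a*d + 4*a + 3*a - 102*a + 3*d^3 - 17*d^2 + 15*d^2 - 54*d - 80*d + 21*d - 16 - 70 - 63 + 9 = 50*a^3 + 185*a^2 - 95*a + 3*d^3 + d^2*(-44*a - 2) + d*(135*a^2 - 107*a - 113) - 140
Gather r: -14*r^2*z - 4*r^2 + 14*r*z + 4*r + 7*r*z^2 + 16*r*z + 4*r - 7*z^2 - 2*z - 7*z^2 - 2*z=r^2*(-14*z - 4) + r*(7*z^2 + 30*z + 8) - 14*z^2 - 4*z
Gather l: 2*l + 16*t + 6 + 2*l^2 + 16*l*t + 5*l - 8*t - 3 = 2*l^2 + l*(16*t + 7) + 8*t + 3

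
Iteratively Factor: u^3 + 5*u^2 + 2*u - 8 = (u + 4)*(u^2 + u - 2) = (u - 1)*(u + 4)*(u + 2)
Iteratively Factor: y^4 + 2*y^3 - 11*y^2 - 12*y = (y - 3)*(y^3 + 5*y^2 + 4*y) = (y - 3)*(y + 4)*(y^2 + y) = y*(y - 3)*(y + 4)*(y + 1)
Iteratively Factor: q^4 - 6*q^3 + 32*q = (q)*(q^3 - 6*q^2 + 32) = q*(q - 4)*(q^2 - 2*q - 8) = q*(q - 4)*(q + 2)*(q - 4)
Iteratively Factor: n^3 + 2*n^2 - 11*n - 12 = (n + 4)*(n^2 - 2*n - 3) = (n + 1)*(n + 4)*(n - 3)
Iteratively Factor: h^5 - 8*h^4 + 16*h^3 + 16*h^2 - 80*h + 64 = (h + 2)*(h^4 - 10*h^3 + 36*h^2 - 56*h + 32) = (h - 2)*(h + 2)*(h^3 - 8*h^2 + 20*h - 16) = (h - 2)^2*(h + 2)*(h^2 - 6*h + 8) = (h - 4)*(h - 2)^2*(h + 2)*(h - 2)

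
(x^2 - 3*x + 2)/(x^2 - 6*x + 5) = (x - 2)/(x - 5)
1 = 1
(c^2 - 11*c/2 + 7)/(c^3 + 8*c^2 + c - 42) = (c - 7/2)/(c^2 + 10*c + 21)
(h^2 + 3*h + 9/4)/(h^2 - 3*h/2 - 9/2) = (h + 3/2)/(h - 3)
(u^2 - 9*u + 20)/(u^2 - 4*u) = (u - 5)/u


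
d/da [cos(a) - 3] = -sin(a)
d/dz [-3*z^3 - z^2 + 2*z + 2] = -9*z^2 - 2*z + 2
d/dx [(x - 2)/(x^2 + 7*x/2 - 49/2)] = 2*(-2*x^2 + 8*x - 35)/(4*x^4 + 28*x^3 - 147*x^2 - 686*x + 2401)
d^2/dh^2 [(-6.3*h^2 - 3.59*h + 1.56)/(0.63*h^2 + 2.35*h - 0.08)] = (15.804558*h^3 + 1.809864*h^2 + 12.771864*h + 15.956968)/(0.250047*h^6 + 2.798145*h^5 + 10.342269*h^4 + 12.267235*h^3 - 1.313304*h^2 + 0.04512*h - 0.000512)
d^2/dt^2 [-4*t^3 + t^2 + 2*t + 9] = 2 - 24*t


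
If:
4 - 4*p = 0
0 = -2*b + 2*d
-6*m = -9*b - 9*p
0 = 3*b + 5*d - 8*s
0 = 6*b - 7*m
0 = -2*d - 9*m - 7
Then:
No Solution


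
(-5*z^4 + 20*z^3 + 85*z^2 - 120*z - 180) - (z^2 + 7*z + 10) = -5*z^4 + 20*z^3 + 84*z^2 - 127*z - 190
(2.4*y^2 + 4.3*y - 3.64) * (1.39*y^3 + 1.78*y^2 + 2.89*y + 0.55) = 3.336*y^5 + 10.249*y^4 + 9.5304*y^3 + 7.2678*y^2 - 8.1546*y - 2.002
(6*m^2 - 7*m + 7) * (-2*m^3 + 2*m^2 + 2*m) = -12*m^5 + 26*m^4 - 16*m^3 + 14*m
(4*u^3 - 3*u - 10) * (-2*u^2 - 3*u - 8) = -8*u^5 - 12*u^4 - 26*u^3 + 29*u^2 + 54*u + 80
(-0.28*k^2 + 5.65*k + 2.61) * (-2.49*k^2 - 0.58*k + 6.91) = 0.6972*k^4 - 13.9061*k^3 - 11.7107*k^2 + 37.5277*k + 18.0351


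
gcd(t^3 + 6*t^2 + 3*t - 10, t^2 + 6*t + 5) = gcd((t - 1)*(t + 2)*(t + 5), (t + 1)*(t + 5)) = t + 5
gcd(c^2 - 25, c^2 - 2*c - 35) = c + 5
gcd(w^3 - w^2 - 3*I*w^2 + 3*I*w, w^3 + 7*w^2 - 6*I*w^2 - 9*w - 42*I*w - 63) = w - 3*I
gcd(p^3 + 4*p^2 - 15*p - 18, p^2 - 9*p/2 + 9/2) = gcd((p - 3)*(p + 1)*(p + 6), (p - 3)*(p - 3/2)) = p - 3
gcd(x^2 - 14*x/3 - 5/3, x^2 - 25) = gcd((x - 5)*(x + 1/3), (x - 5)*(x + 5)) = x - 5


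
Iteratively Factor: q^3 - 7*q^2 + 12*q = (q - 4)*(q^2 - 3*q) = (q - 4)*(q - 3)*(q)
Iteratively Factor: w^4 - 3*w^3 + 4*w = (w)*(w^3 - 3*w^2 + 4) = w*(w - 2)*(w^2 - w - 2) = w*(w - 2)*(w + 1)*(w - 2)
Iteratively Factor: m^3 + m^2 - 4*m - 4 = (m - 2)*(m^2 + 3*m + 2) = (m - 2)*(m + 1)*(m + 2)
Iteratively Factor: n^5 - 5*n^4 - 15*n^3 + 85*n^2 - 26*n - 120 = (n + 4)*(n^4 - 9*n^3 + 21*n^2 + n - 30) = (n - 3)*(n + 4)*(n^3 - 6*n^2 + 3*n + 10) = (n - 5)*(n - 3)*(n + 4)*(n^2 - n - 2) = (n - 5)*(n - 3)*(n - 2)*(n + 4)*(n + 1)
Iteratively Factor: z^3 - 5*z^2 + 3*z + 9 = (z - 3)*(z^2 - 2*z - 3) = (z - 3)*(z + 1)*(z - 3)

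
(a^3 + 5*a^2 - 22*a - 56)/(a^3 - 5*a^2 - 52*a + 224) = (a + 2)/(a - 8)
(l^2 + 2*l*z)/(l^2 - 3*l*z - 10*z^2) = l/(l - 5*z)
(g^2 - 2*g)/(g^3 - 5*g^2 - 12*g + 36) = g/(g^2 - 3*g - 18)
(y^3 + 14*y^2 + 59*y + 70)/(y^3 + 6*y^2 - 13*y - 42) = (y + 5)/(y - 3)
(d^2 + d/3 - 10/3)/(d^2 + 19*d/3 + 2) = (3*d^2 + d - 10)/(3*d^2 + 19*d + 6)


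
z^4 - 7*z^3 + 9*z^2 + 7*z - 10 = (z - 5)*(z - 2)*(z - 1)*(z + 1)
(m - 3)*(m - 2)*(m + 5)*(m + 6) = m^4 + 6*m^3 - 19*m^2 - 84*m + 180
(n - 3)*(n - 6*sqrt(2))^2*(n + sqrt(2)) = n^4 - 11*sqrt(2)*n^3 - 3*n^3 + 33*sqrt(2)*n^2 + 48*n^2 - 144*n + 72*sqrt(2)*n - 216*sqrt(2)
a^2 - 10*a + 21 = (a - 7)*(a - 3)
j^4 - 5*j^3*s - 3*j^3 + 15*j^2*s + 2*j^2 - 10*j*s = j*(j - 2)*(j - 1)*(j - 5*s)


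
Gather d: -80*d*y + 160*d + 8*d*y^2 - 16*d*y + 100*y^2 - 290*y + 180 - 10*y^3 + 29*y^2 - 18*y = d*(8*y^2 - 96*y + 160) - 10*y^3 + 129*y^2 - 308*y + 180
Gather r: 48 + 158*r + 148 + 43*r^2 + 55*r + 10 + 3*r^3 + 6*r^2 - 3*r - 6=3*r^3 + 49*r^2 + 210*r + 200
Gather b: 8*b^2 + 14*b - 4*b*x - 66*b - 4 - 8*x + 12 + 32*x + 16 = 8*b^2 + b*(-4*x - 52) + 24*x + 24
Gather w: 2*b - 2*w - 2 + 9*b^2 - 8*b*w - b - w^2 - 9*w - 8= 9*b^2 + b - w^2 + w*(-8*b - 11) - 10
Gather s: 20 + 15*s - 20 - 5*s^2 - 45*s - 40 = -5*s^2 - 30*s - 40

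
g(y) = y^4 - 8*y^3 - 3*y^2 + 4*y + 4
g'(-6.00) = -1688.00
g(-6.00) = 2896.00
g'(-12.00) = -10292.00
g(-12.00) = 34084.00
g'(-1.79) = -85.10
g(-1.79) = 43.38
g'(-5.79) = -1542.26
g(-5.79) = 2556.97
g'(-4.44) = -792.60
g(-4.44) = 1015.95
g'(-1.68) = -72.62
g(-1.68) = 34.71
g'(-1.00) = -18.00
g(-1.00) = 6.00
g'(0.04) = 3.72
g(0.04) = 4.15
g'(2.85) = -115.44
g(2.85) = -128.19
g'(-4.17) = -678.36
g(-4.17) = 817.62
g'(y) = 4*y^3 - 24*y^2 - 6*y + 4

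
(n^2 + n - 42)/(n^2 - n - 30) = (n + 7)/(n + 5)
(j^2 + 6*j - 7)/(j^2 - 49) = (j - 1)/(j - 7)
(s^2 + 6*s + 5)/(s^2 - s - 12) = (s^2 + 6*s + 5)/(s^2 - s - 12)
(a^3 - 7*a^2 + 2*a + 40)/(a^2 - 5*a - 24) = (-a^3 + 7*a^2 - 2*a - 40)/(-a^2 + 5*a + 24)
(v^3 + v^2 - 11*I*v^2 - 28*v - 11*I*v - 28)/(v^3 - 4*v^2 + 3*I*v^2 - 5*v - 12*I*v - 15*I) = (v^2 - 11*I*v - 28)/(v^2 + v*(-5 + 3*I) - 15*I)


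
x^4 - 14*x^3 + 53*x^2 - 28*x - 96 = (x - 8)*(x - 4)*(x - 3)*(x + 1)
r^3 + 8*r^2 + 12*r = r*(r + 2)*(r + 6)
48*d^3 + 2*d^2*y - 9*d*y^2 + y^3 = (-8*d + y)*(-3*d + y)*(2*d + y)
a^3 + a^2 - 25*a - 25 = (a - 5)*(a + 1)*(a + 5)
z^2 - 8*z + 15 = (z - 5)*(z - 3)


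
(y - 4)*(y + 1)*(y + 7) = y^3 + 4*y^2 - 25*y - 28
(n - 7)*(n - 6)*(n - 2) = n^3 - 15*n^2 + 68*n - 84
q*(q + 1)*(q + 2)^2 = q^4 + 5*q^3 + 8*q^2 + 4*q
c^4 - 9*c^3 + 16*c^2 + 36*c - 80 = (c - 5)*(c - 4)*(c - 2)*(c + 2)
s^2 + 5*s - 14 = (s - 2)*(s + 7)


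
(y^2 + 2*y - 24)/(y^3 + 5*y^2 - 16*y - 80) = (y + 6)/(y^2 + 9*y + 20)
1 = 1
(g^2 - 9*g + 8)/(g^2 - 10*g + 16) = (g - 1)/(g - 2)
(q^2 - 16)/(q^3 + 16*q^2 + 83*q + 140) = (q - 4)/(q^2 + 12*q + 35)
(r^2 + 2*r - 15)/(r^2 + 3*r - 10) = (r - 3)/(r - 2)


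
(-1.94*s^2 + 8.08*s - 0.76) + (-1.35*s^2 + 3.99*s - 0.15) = -3.29*s^2 + 12.07*s - 0.91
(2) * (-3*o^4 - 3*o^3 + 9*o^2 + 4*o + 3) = -6*o^4 - 6*o^3 + 18*o^2 + 8*o + 6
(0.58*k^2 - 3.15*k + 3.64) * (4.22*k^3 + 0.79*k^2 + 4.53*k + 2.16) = 2.4476*k^5 - 12.8348*k^4 + 15.4997*k^3 - 10.1411*k^2 + 9.6852*k + 7.8624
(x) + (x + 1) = 2*x + 1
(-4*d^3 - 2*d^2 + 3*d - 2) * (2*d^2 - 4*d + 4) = -8*d^5 + 12*d^4 - 2*d^3 - 24*d^2 + 20*d - 8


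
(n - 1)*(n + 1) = n^2 - 1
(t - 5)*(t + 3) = t^2 - 2*t - 15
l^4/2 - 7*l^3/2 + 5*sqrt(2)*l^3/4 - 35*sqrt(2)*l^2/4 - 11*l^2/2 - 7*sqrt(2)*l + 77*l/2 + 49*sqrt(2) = (l/2 + sqrt(2)/2)*(l - 7)*(l - 2*sqrt(2))*(l + 7*sqrt(2)/2)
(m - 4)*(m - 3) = m^2 - 7*m + 12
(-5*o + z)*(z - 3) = -5*o*z + 15*o + z^2 - 3*z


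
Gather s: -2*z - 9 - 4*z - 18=-6*z - 27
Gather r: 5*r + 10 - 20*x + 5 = 5*r - 20*x + 15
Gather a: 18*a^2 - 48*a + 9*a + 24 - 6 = 18*a^2 - 39*a + 18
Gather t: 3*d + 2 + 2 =3*d + 4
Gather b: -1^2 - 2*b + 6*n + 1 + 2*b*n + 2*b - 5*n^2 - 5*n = 2*b*n - 5*n^2 + n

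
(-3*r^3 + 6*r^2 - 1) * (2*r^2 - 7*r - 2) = -6*r^5 + 33*r^4 - 36*r^3 - 14*r^2 + 7*r + 2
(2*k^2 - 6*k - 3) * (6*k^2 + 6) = 12*k^4 - 36*k^3 - 6*k^2 - 36*k - 18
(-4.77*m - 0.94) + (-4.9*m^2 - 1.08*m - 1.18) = -4.9*m^2 - 5.85*m - 2.12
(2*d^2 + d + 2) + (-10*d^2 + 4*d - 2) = -8*d^2 + 5*d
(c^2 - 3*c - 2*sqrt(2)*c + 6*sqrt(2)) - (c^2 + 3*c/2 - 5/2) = -9*c/2 - 2*sqrt(2)*c + 5/2 + 6*sqrt(2)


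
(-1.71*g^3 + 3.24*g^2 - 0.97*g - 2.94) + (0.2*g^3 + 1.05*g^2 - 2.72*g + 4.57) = -1.51*g^3 + 4.29*g^2 - 3.69*g + 1.63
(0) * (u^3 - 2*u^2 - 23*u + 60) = 0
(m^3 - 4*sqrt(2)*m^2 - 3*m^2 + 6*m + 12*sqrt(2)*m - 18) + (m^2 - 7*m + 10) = m^3 - 4*sqrt(2)*m^2 - 2*m^2 - m + 12*sqrt(2)*m - 8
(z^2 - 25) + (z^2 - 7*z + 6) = 2*z^2 - 7*z - 19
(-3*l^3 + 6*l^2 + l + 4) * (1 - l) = 3*l^4 - 9*l^3 + 5*l^2 - 3*l + 4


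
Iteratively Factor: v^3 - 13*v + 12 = (v - 1)*(v^2 + v - 12) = (v - 3)*(v - 1)*(v + 4)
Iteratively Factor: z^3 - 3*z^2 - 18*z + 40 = (z - 5)*(z^2 + 2*z - 8) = (z - 5)*(z - 2)*(z + 4)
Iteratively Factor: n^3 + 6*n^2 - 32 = (n + 4)*(n^2 + 2*n - 8) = (n + 4)^2*(n - 2)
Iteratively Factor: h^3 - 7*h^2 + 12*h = (h)*(h^2 - 7*h + 12) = h*(h - 4)*(h - 3)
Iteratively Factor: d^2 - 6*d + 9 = (d - 3)*(d - 3)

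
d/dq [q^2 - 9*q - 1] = 2*q - 9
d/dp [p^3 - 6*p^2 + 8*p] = 3*p^2 - 12*p + 8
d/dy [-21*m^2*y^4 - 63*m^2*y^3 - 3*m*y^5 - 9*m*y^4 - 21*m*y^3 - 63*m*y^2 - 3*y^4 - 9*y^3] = 3*y*(-28*m^2*y^2 - 63*m^2*y - 5*m*y^3 - 12*m*y^2 - 21*m*y - 42*m - 4*y^2 - 9*y)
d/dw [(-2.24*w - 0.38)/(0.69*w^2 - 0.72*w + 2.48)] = (1.5456*w^2 + 0.5244*w - 5.8288)/(0.4761*w^4 - 0.9936*w^3 + 3.9408*w^2 - 3.5712*w + 6.1504)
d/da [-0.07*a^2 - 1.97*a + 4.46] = -0.14*a - 1.97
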